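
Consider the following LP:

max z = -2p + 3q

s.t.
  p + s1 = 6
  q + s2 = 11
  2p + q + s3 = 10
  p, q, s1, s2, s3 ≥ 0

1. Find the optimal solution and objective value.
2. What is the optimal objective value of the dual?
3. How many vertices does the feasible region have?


1. p = 0, q = 10, z = 30
2. 30
3. 3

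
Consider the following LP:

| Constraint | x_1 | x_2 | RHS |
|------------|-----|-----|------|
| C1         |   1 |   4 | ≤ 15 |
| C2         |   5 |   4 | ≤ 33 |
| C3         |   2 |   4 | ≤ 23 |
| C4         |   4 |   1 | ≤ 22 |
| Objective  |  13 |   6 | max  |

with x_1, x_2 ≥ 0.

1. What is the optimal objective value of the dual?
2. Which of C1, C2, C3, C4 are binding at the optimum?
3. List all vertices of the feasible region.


1. 77
2. C2, C4
3. (0, 0), (5.5, 0), (5, 2), (4.5, 2.625), (0, 3.75)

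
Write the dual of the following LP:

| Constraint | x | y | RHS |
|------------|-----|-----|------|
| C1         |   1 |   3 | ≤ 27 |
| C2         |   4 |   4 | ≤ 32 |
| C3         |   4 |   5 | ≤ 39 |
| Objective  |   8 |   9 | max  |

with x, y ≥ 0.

Primal max cᵀx s.t. Ax ≤ b, x ≥ 0  →  Dual min bᵀy s.t. Aᵀy ≥ c, y ≥ 0.

Minimize: z = 27y1 + 32y2 + 39y3

Subject to:
  y1 + 4y2 + 4y3 ≥ 8
  3y1 + 4y2 + 5y3 ≥ 9
  y1, y2, y3 ≥ 0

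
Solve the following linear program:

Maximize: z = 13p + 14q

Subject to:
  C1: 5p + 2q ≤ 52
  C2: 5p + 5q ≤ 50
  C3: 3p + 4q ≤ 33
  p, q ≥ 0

Evaluate the objective at each vertex of the feasible region:
  z(0, 0) = 0
  z(10, 0) = 130
  z(7, 3) = 133  ←
  z(0, 8.25) = 115.5
The maximum is at p = 7, q = 3.

p = 7, q = 3, z = 133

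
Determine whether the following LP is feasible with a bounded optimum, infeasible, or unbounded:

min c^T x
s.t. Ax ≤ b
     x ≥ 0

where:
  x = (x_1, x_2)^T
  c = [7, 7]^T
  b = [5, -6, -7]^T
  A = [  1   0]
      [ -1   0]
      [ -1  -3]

Infeasible (no feasible solution exists)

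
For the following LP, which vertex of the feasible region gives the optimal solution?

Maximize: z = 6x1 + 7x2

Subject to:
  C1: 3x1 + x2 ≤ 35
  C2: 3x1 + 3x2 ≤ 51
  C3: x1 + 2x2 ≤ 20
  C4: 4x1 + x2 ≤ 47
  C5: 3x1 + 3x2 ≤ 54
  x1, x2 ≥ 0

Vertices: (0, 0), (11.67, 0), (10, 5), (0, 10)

Evaluate the objective at each vertex of the feasible region:
  z(0, 0) = 0
  z(11.67, 0) = 70
  z(10, 5) = 95  ←
  z(0, 10) = 70
The maximum is at x1 = 10, x2 = 5.

(10, 5)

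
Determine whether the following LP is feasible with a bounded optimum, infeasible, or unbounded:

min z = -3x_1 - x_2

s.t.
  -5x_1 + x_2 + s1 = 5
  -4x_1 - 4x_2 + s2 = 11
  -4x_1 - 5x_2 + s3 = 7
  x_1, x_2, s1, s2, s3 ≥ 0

Unbounded (objective can decrease without bound)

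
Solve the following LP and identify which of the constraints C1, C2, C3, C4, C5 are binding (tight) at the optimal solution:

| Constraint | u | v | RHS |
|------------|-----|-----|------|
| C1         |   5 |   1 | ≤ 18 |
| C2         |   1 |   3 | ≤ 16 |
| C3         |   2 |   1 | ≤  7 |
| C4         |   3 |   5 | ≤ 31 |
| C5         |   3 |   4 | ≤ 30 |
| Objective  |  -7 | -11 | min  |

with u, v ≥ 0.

At u = 1, v = 5, compute slack b - a·x for each constraint:
  C1: 18 − 10 = 8  (slack)
  C2: 16 − 16 = 0  (binding)
  C3: 7 − 7 = 0  (binding)
  C4: 31 − 28 = 3  (slack)
  C5: 30 − 23 = 7  (slack)

Optimal: u = 1, v = 5
Binding: C2, C3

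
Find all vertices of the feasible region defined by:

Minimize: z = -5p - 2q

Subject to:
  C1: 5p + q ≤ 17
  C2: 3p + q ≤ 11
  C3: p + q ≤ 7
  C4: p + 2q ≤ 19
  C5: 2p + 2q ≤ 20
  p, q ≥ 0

(0, 0), (3.4, 0), (3, 2), (2, 5), (0, 7)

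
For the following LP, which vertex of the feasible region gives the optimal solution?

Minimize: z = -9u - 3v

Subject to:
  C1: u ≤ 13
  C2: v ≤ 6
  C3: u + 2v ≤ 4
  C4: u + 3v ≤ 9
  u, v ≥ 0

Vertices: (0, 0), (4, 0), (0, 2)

Evaluate the objective at each vertex of the feasible region:
  z(0, 0) = 0
  z(4, 0) = -36  ←
  z(0, 2) = -6
The minimum is at u = 4, v = 0.

(4, 0)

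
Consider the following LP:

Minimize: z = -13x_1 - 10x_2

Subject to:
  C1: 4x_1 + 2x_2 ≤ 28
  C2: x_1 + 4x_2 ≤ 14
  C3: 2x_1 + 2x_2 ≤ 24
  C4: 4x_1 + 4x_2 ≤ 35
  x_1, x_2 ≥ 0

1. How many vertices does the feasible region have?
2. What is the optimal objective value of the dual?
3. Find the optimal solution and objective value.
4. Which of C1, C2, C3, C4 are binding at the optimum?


1. 4
2. -98
3. x_1 = 6, x_2 = 2, z = -98
4. C1, C2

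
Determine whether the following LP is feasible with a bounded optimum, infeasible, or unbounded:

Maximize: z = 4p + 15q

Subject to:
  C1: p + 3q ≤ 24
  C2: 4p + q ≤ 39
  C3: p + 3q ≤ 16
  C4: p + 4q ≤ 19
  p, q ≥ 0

Feasible with a bounded optimal solution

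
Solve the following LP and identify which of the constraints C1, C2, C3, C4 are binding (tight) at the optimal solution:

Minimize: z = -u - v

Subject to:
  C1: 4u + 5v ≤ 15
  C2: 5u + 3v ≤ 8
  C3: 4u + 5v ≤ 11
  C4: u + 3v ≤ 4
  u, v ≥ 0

At u = 1, v = 1, compute slack b - a·x for each constraint:
  C1: 15 − 9 = 6  (slack)
  C2: 8 − 8 = 0  (binding)
  C3: 11 − 9 = 2  (slack)
  C4: 4 − 4 = 0  (binding)

Optimal: u = 1, v = 1
Binding: C2, C4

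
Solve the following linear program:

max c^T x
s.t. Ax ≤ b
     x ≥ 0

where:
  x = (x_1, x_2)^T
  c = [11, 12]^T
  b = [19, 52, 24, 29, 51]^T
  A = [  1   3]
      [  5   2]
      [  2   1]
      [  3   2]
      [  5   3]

Evaluate the objective at each vertex of the feasible region:
  z(0, 0) = 0
  z(9.667, 0) = 106.3
  z(7, 4) = 125  ←
  z(0, 6.333) = 76
The maximum is at x_1 = 7, x_2 = 4.

x_1 = 7, x_2 = 4, z = 125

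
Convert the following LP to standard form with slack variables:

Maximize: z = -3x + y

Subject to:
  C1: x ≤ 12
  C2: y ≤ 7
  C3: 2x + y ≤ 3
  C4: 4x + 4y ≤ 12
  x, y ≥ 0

max z = -3x + y

s.t.
  x + s1 = 12
  y + s2 = 7
  2x + y + s3 = 3
  4x + 4y + s4 = 12
  x, y, s1, s2, s3, s4 ≥ 0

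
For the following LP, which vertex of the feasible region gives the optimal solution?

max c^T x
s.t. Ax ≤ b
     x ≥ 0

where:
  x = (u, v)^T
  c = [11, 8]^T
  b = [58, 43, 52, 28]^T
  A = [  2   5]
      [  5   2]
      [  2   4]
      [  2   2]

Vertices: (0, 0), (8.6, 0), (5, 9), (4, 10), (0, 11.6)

Evaluate the objective at each vertex of the feasible region:
  z(0, 0) = 0
  z(8.6, 0) = 94.6
  z(5, 9) = 127  ←
  z(4, 10) = 124
  z(0, 11.6) = 92.8
The maximum is at u = 5, v = 9.

(5, 9)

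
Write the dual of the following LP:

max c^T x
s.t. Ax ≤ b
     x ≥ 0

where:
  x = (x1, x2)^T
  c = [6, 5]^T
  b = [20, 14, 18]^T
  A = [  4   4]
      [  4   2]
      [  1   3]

Primal max cᵀx s.t. Ax ≤ b, x ≥ 0  →  Dual min bᵀy s.t. Aᵀy ≥ c, y ≥ 0.

Minimize: z = 20y1 + 14y2 + 18y3

Subject to:
  4y1 + 4y2 + y3 ≥ 6
  4y1 + 2y2 + 3y3 ≥ 5
  y1, y2, y3 ≥ 0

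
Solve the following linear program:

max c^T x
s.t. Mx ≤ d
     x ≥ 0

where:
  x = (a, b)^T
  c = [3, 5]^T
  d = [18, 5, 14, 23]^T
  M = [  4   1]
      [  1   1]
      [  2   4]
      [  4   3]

Evaluate the objective at each vertex of the feasible region:
  z(0, 0) = 0
  z(4.5, 0) = 13.5
  z(4.333, 0.6667) = 16.33
  z(3, 2) = 19  ←
  z(0, 3.5) = 17.5
The maximum is at a = 3, b = 2.

a = 3, b = 2, z = 19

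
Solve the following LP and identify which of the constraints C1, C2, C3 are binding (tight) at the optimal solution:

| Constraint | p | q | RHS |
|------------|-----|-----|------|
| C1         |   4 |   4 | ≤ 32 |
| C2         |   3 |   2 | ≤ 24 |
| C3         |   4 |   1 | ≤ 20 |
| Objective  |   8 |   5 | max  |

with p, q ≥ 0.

At p = 4, q = 4, compute slack b - a·x for each constraint:
  C1: 32 − 32 = 0  (binding)
  C2: 24 − 20 = 4  (slack)
  C3: 20 − 20 = 0  (binding)

Optimal: p = 4, q = 4
Binding: C1, C3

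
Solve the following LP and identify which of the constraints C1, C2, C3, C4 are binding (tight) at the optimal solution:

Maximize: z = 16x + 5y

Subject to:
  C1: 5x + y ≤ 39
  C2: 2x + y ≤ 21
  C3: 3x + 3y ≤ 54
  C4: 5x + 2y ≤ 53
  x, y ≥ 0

At x = 6, y = 9, compute slack b - a·x for each constraint:
  C1: 39 − 39 = 0  (binding)
  C2: 21 − 21 = 0  (binding)
  C3: 54 − 45 = 9  (slack)
  C4: 53 − 48 = 5  (slack)

Optimal: x = 6, y = 9
Binding: C1, C2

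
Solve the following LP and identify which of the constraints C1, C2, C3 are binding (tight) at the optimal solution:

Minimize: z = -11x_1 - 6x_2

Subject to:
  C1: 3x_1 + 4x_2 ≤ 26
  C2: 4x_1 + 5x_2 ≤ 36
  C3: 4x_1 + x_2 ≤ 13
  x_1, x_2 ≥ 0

At x_1 = 2, x_2 = 5, compute slack b - a·x for each constraint:
  C1: 26 − 26 = 0  (binding)
  C2: 36 − 33 = 3  (slack)
  C3: 13 − 13 = 0  (binding)

Optimal: x_1 = 2, x_2 = 5
Binding: C1, C3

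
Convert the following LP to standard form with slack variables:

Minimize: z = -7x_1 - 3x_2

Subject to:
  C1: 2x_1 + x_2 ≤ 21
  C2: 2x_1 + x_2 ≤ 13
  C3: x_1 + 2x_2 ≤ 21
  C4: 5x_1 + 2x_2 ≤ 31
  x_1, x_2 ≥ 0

min z = -7x_1 - 3x_2

s.t.
  2x_1 + x_2 + s1 = 21
  2x_1 + x_2 + s2 = 13
  x_1 + 2x_2 + s3 = 21
  5x_1 + 2x_2 + s4 = 31
  x_1, x_2, s1, s2, s3, s4 ≥ 0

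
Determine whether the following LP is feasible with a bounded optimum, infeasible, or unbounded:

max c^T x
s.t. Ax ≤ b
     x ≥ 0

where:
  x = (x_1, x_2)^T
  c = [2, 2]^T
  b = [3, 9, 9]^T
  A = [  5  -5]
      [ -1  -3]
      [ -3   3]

Unbounded (objective can increase without bound)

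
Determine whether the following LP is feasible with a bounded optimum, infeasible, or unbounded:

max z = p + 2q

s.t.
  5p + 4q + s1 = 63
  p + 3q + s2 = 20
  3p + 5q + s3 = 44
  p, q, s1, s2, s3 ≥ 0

Feasible with a bounded optimal solution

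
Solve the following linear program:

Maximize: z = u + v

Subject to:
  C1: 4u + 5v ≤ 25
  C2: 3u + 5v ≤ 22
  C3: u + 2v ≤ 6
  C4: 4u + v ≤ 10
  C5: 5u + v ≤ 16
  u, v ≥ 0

Evaluate the objective at each vertex of the feasible region:
  z(0, 0) = 0
  z(2.5, 0) = 2.5
  z(2, 2) = 4  ←
  z(0, 3) = 3
The maximum is at u = 2, v = 2.

u = 2, v = 2, z = 4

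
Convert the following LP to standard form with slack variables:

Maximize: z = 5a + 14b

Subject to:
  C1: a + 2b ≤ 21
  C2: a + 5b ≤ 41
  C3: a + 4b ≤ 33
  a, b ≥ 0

max z = 5a + 14b

s.t.
  a + 2b + s1 = 21
  a + 5b + s2 = 41
  a + 4b + s3 = 33
  a, b, s1, s2, s3 ≥ 0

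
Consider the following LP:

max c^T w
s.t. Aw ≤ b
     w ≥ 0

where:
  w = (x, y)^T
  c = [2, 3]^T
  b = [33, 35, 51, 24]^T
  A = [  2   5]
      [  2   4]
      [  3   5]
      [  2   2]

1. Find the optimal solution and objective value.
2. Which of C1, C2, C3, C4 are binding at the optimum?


1. x = 9, y = 3, z = 27
2. C1, C4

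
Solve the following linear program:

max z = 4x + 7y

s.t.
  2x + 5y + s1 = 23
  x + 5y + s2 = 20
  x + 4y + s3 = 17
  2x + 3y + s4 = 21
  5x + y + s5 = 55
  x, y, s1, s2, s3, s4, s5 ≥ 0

Evaluate the objective at each vertex of the feasible region:
  z(0, 0) = 0
  z(10.5, 0) = 42
  z(9, 1) = 43  ←
  z(3, 3.4) = 35.8
  z(0, 4) = 28
The maximum is at x = 9, y = 1.

x = 9, y = 1, z = 43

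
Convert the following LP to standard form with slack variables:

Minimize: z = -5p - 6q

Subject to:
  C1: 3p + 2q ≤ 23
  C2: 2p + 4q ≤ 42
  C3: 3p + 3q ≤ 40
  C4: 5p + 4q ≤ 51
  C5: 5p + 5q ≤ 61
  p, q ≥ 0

min z = -5p - 6q

s.t.
  3p + 2q + s1 = 23
  2p + 4q + s2 = 42
  3p + 3q + s3 = 40
  5p + 4q + s4 = 51
  5p + 5q + s5 = 61
  p, q, s1, s2, s3, s4, s5 ≥ 0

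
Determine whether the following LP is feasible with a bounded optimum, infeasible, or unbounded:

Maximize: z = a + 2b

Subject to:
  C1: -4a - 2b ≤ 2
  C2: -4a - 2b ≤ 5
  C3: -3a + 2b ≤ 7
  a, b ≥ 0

Unbounded (objective can increase without bound)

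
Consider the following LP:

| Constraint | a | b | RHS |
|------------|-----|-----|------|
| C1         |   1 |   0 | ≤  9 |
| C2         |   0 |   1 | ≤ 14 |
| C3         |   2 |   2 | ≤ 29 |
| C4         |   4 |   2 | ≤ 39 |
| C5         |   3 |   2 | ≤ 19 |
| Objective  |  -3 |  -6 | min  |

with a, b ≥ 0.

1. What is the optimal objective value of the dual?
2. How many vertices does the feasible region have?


1. -57
2. 3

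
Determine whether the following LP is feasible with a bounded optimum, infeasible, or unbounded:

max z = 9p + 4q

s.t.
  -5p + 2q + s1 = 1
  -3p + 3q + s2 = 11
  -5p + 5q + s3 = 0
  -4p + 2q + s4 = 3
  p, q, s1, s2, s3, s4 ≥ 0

Unbounded (objective can increase without bound)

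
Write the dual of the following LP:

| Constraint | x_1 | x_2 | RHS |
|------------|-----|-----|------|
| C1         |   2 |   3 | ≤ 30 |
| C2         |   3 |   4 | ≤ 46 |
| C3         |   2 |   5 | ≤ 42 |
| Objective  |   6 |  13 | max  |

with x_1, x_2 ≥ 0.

Primal max cᵀx s.t. Ax ≤ b, x ≥ 0  →  Dual min bᵀy s.t. Aᵀy ≥ c, y ≥ 0.

Minimize: z = 30y1 + 46y2 + 42y3

Subject to:
  2y1 + 3y2 + 2y3 ≥ 6
  3y1 + 4y2 + 5y3 ≥ 13
  y1, y2, y3 ≥ 0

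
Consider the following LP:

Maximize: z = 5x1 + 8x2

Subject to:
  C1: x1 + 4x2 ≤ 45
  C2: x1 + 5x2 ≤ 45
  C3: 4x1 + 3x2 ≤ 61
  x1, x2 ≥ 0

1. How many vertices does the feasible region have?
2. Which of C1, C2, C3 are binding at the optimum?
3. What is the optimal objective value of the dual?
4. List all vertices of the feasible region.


1. 4
2. C2, C3
3. 106
4. (0, 0), (15.25, 0), (10, 7), (0, 9)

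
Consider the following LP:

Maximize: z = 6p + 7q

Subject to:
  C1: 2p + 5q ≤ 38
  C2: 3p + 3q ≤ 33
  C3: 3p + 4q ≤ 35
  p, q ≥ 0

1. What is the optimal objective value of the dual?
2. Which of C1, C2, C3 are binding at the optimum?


1. 68
2. C2, C3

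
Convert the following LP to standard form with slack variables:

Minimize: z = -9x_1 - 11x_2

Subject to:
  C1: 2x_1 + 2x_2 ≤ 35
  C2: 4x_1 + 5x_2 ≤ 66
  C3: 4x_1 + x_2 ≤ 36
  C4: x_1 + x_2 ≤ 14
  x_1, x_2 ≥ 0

min z = -9x_1 - 11x_2

s.t.
  2x_1 + 2x_2 + s1 = 35
  4x_1 + 5x_2 + s2 = 66
  4x_1 + x_2 + s3 = 36
  x_1 + x_2 + s4 = 14
  x_1, x_2, s1, s2, s3, s4 ≥ 0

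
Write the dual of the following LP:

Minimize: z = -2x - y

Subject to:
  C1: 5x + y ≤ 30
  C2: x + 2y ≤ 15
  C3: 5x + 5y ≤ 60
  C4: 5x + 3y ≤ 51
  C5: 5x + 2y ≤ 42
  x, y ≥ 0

Primal min cᵀx s.t. Ax ≤ b, x ≥ 0  →  Dual max −bᵀy s.t. Aᵀy ≥ −c, y ≥ 0.

Maximize: z = -30y1 - 15y2 - 60y3 - 51y4 - 42y5

Subject to:
  5y1 + y2 + 5y3 + 5y4 + 5y5 ≥ 2
  y1 + 2y2 + 5y3 + 3y4 + 2y5 ≥ 1
  y1, y2, y3, y4, y5 ≥ 0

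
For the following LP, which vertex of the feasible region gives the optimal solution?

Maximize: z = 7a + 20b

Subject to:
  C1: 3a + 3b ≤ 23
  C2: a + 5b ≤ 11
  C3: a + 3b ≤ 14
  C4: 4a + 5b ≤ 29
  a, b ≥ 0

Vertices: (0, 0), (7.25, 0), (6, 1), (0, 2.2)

Evaluate the objective at each vertex of the feasible region:
  z(0, 0) = 0
  z(7.25, 0) = 50.75
  z(6, 1) = 62  ←
  z(0, 2.2) = 44
The maximum is at a = 6, b = 1.

(6, 1)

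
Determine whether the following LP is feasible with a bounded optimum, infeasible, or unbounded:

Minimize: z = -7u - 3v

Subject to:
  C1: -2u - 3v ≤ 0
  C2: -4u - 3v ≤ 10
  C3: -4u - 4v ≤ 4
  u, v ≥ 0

Unbounded (objective can decrease without bound)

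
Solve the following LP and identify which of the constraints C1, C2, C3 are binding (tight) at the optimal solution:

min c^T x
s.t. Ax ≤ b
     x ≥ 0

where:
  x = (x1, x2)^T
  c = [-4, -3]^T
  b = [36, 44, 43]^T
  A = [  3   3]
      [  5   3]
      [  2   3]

At x1 = 4, x2 = 8, compute slack b - a·x for each constraint:
  C1: 36 − 36 = 0  (binding)
  C2: 44 − 44 = 0  (binding)
  C3: 43 − 32 = 11  (slack)

Optimal: x1 = 4, x2 = 8
Binding: C1, C2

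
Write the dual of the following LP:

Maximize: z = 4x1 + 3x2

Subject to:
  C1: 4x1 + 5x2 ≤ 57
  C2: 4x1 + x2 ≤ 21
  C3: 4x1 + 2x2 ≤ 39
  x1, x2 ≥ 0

Primal max cᵀx s.t. Ax ≤ b, x ≥ 0  →  Dual min bᵀy s.t. Aᵀy ≥ c, y ≥ 0.

Minimize: z = 57y1 + 21y2 + 39y3

Subject to:
  4y1 + 4y2 + 4y3 ≥ 4
  5y1 + y2 + 2y3 ≥ 3
  y1, y2, y3 ≥ 0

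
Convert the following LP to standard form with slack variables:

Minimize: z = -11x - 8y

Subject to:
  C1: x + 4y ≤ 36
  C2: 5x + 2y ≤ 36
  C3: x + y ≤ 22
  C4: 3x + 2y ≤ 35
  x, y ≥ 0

min z = -11x - 8y

s.t.
  x + 4y + s1 = 36
  5x + 2y + s2 = 36
  x + y + s3 = 22
  3x + 2y + s4 = 35
  x, y, s1, s2, s3, s4 ≥ 0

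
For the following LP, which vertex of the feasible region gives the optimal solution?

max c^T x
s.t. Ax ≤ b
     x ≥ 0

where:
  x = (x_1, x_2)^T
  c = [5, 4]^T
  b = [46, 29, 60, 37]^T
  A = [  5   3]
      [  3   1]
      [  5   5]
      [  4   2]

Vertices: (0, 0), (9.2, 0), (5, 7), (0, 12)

Evaluate the objective at each vertex of the feasible region:
  z(0, 0) = 0
  z(9.2, 0) = 46
  z(5, 7) = 53  ←
  z(0, 12) = 48
The maximum is at x_1 = 5, x_2 = 7.

(5, 7)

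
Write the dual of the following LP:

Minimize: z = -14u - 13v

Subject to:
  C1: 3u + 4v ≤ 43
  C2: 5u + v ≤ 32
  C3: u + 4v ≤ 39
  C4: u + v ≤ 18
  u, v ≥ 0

Primal min cᵀx s.t. Ax ≤ b, x ≥ 0  →  Dual max −bᵀy s.t. Aᵀy ≥ −c, y ≥ 0.

Maximize: z = -43y1 - 32y2 - 39y3 - 18y4

Subject to:
  3y1 + 5y2 + y3 + y4 ≥ 14
  4y1 + y2 + 4y3 + y4 ≥ 13
  y1, y2, y3, y4 ≥ 0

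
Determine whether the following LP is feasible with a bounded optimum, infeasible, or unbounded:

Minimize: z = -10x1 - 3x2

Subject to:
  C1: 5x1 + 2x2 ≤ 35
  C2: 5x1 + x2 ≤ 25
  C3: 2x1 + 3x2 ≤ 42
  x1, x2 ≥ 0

Feasible with a bounded optimal solution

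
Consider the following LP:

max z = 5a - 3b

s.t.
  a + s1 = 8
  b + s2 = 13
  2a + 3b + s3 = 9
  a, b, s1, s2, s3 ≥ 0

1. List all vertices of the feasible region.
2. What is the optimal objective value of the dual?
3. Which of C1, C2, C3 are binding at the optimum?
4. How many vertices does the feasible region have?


1. (0, 0), (4.5, 0), (0, 3)
2. 22.5
3. C3
4. 3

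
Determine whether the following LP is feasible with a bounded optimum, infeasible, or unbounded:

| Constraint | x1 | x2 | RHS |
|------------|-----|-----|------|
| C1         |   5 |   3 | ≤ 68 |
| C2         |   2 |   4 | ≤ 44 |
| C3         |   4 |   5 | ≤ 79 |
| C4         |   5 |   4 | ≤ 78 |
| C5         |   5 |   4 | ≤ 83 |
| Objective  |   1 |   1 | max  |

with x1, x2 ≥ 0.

Feasible with a bounded optimal solution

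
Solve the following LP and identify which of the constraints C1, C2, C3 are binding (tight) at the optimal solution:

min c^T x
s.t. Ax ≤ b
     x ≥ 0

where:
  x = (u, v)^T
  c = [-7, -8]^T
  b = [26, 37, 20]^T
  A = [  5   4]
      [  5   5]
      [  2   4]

At u = 2, v = 4, compute slack b - a·x for each constraint:
  C1: 26 − 26 = 0  (binding)
  C2: 37 − 30 = 7  (slack)
  C3: 20 − 20 = 0  (binding)

Optimal: u = 2, v = 4
Binding: C1, C3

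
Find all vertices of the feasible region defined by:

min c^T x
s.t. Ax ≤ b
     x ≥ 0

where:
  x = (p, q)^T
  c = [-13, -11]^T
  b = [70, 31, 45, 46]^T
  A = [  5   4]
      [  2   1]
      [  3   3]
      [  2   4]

(0, 0), (14, 0), (10, 5), (7, 8), (0, 11.5)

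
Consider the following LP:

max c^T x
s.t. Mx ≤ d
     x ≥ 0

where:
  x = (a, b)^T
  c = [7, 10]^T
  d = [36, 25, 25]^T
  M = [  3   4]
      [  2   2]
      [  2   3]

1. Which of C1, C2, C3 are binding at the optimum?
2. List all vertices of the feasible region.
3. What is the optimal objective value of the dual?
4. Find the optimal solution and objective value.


1. C1, C3
2. (0, 0), (12, 0), (8, 3), (0, 8.333)
3. 86
4. a = 8, b = 3, z = 86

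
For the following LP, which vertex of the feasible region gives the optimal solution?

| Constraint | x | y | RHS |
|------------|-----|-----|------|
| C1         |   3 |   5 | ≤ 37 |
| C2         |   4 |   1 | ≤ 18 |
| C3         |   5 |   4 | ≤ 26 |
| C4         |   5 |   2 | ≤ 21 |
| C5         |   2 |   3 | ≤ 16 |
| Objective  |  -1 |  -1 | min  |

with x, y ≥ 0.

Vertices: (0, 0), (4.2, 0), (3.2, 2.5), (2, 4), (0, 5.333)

Evaluate the objective at each vertex of the feasible region:
  z(0, 0) = 0
  z(4.2, 0) = -4.2
  z(3.2, 2.5) = -5.7
  z(2, 4) = -6  ←
  z(0, 5.333) = -5.333
The minimum is at x = 2, y = 4.

(2, 4)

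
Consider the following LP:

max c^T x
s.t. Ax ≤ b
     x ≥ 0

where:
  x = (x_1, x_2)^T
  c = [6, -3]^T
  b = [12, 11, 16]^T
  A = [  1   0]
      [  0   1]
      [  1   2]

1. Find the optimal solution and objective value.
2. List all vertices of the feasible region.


1. x_1 = 12, x_2 = 0, z = 72
2. (0, 0), (12, 0), (12, 2), (0, 8)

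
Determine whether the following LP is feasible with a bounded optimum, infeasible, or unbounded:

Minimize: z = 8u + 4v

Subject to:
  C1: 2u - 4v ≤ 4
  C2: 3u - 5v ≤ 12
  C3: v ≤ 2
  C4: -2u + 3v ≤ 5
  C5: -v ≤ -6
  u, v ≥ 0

Infeasible (no feasible solution exists)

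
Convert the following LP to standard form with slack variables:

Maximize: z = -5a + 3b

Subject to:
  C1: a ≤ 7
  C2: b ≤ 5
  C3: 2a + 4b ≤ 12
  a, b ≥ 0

max z = -5a + 3b

s.t.
  a + s1 = 7
  b + s2 = 5
  2a + 4b + s3 = 12
  a, b, s1, s2, s3 ≥ 0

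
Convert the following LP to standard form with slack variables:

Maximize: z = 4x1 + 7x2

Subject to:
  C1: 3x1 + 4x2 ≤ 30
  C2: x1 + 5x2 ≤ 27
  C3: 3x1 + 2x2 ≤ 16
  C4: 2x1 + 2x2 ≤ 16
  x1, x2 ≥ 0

max z = 4x1 + 7x2

s.t.
  3x1 + 4x2 + s1 = 30
  x1 + 5x2 + s2 = 27
  3x1 + 2x2 + s3 = 16
  2x1 + 2x2 + s4 = 16
  x1, x2, s1, s2, s3, s4 ≥ 0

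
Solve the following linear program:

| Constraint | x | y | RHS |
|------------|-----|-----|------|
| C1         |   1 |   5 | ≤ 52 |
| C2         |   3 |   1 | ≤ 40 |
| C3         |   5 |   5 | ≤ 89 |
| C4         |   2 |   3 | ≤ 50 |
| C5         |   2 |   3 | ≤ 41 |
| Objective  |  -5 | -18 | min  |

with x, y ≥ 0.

Evaluate the objective at each vertex of the feasible region:
  z(0, 0) = 0
  z(13.33, 0) = -66.67
  z(11.29, 6.143) = -167
  z(7, 9) = -197  ←
  z(0, 10.4) = -187.2
The minimum is at x = 7, y = 9.

x = 7, y = 9, z = -197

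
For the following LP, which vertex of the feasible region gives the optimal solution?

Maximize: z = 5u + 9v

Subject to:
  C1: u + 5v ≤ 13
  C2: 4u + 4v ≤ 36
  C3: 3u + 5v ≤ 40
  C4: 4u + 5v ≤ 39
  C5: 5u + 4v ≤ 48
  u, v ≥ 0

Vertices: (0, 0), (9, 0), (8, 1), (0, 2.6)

Evaluate the objective at each vertex of the feasible region:
  z(0, 0) = 0
  z(9, 0) = 45
  z(8, 1) = 49  ←
  z(0, 2.6) = 23.4
The maximum is at u = 8, v = 1.

(8, 1)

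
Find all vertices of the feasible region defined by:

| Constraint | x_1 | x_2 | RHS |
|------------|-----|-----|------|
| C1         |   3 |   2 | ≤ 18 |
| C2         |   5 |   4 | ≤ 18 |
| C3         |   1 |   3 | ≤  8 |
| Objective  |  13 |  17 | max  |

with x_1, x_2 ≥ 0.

(0, 0), (3.6, 0), (2, 2), (0, 2.667)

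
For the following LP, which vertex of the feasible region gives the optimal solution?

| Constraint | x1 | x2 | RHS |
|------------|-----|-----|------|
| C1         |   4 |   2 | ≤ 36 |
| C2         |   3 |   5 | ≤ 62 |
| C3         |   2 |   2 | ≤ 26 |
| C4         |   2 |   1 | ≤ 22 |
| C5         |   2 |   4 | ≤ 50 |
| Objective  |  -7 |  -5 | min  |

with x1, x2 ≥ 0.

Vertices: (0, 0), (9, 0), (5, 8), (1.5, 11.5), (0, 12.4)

Evaluate the objective at each vertex of the feasible region:
  z(0, 0) = 0
  z(9, 0) = -63
  z(5, 8) = -75  ←
  z(1.5, 11.5) = -68
  z(0, 12.4) = -62
The minimum is at x1 = 5, x2 = 8.

(5, 8)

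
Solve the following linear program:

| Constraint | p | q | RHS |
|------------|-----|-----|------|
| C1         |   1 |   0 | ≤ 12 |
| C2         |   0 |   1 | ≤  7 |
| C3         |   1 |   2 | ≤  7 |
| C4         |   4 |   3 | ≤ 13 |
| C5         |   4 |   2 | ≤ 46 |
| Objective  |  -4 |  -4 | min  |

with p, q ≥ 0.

Evaluate the objective at each vertex of the feasible region:
  z(0, 0) = 0
  z(3.25, 0) = -13
  z(1, 3) = -16  ←
  z(0, 3.5) = -14
The minimum is at p = 1, q = 3.

p = 1, q = 3, z = -16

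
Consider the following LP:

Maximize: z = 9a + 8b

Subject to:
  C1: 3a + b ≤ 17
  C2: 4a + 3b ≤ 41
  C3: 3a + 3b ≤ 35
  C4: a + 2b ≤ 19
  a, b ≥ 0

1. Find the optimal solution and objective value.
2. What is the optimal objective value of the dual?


1. a = 3, b = 8, z = 91
2. 91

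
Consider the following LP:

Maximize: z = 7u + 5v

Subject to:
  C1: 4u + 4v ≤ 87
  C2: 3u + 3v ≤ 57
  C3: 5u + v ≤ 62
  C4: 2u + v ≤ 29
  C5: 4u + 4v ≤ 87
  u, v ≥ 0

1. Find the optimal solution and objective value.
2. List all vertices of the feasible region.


1. u = 10, v = 9, z = 115
2. (0, 0), (12.4, 0), (11, 7), (10, 9), (0, 19)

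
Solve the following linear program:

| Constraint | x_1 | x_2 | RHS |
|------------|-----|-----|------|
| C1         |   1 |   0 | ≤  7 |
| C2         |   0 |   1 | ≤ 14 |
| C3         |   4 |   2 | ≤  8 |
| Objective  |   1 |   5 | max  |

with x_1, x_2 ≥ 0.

Evaluate the objective at each vertex of the feasible region:
  z(0, 0) = 0
  z(2, 0) = 2
  z(0, 4) = 20  ←
The maximum is at x_1 = 0, x_2 = 4.

x_1 = 0, x_2 = 4, z = 20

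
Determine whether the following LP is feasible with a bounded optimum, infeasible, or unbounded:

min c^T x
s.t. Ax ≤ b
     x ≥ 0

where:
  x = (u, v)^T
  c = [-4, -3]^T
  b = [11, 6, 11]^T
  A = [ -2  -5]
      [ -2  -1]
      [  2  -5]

Unbounded (objective can decrease without bound)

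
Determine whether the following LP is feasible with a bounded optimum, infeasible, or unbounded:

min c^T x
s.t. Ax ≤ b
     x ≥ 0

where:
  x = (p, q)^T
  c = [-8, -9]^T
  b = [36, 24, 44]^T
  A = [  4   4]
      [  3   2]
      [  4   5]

Feasible with a bounded optimal solution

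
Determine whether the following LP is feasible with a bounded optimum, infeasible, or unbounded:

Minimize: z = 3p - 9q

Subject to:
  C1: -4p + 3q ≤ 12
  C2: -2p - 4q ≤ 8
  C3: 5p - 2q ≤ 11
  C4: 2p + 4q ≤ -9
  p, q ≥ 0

Infeasible (no feasible solution exists)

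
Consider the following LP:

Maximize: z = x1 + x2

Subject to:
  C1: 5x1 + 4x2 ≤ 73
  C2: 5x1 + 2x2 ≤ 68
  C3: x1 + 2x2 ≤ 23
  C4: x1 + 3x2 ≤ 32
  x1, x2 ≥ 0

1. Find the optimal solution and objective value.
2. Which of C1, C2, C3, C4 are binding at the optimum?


1. x1 = 9, x2 = 7, z = 16
2. C1, C3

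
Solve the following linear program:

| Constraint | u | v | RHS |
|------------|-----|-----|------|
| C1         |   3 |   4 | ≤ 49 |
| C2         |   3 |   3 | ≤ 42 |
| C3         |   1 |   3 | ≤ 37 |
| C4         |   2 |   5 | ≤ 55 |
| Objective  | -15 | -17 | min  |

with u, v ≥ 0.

Evaluate the objective at each vertex of the feasible region:
  z(0, 0) = 0
  z(14, 0) = -210
  z(7, 7) = -224  ←
  z(3.571, 9.571) = -216.3
  z(0, 11) = -187
The minimum is at u = 7, v = 7.

u = 7, v = 7, z = -224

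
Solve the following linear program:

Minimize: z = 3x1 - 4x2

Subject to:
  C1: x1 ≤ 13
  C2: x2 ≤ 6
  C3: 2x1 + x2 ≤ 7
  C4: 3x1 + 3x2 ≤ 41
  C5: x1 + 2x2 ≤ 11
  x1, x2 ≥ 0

Evaluate the objective at each vertex of the feasible region:
  z(0, 0) = 0
  z(3.5, 0) = 10.5
  z(1, 5) = -17
  z(0, 5.5) = -22  ←
The minimum is at x1 = 0, x2 = 5.5.

x1 = 0, x2 = 5.5, z = -22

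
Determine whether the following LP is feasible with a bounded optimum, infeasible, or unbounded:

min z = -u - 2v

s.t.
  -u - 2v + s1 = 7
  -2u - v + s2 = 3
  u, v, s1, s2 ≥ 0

Unbounded (objective can decrease without bound)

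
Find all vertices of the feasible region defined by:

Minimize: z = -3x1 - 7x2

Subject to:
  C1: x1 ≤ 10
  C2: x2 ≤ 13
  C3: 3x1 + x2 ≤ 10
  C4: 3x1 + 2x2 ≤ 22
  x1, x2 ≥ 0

(0, 0), (3.333, 0), (0, 10)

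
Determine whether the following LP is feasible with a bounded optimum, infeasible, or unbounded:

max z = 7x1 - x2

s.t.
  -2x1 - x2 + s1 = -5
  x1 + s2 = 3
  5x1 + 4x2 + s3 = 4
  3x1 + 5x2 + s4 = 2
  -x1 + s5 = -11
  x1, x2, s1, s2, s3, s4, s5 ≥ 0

Infeasible (no feasible solution exists)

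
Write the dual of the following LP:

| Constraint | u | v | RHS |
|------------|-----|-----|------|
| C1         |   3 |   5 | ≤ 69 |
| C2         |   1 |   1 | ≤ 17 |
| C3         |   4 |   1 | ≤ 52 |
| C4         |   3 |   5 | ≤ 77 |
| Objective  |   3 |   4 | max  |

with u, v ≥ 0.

Primal max cᵀx s.t. Ax ≤ b, x ≥ 0  →  Dual min bᵀy s.t. Aᵀy ≥ c, y ≥ 0.

Minimize: z = 69y1 + 17y2 + 52y3 + 77y4

Subject to:
  3y1 + y2 + 4y3 + 3y4 ≥ 3
  5y1 + y2 + y3 + 5y4 ≥ 4
  y1, y2, y3, y4 ≥ 0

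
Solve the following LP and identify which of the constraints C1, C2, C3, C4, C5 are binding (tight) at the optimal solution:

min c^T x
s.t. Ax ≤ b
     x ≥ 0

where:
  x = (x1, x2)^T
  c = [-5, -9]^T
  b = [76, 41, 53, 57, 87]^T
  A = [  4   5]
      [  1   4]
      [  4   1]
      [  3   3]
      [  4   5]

At x1 = 9, x2 = 8, compute slack b - a·x for each constraint:
  C1: 76 − 76 = 0  (binding)
  C2: 41 − 41 = 0  (binding)
  C3: 53 − 44 = 9  (slack)
  C4: 57 − 51 = 6  (slack)
  C5: 87 − 76 = 11  (slack)

Optimal: x1 = 9, x2 = 8
Binding: C1, C2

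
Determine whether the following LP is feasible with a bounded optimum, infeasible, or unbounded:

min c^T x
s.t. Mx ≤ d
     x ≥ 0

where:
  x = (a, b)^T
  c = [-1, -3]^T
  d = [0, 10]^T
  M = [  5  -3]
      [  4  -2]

Unbounded (objective can decrease without bound)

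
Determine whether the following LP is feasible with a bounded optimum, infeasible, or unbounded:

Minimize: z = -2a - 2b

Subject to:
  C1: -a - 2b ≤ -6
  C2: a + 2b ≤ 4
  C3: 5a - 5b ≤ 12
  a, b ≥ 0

Infeasible (no feasible solution exists)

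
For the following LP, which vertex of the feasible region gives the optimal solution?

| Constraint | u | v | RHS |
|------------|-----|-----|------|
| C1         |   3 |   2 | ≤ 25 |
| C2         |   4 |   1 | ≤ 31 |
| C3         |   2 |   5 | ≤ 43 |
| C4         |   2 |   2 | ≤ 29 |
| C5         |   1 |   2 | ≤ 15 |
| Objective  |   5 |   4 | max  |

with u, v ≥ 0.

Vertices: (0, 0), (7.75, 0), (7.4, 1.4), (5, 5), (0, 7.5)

Evaluate the objective at each vertex of the feasible region:
  z(0, 0) = 0
  z(7.75, 0) = 38.75
  z(7.4, 1.4) = 42.6
  z(5, 5) = 45  ←
  z(0, 7.5) = 30
The maximum is at u = 5, v = 5.

(5, 5)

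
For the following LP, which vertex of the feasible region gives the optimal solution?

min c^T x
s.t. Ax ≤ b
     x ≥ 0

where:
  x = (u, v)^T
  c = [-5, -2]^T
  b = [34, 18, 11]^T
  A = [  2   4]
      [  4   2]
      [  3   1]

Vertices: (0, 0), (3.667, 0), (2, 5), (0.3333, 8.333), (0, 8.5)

Evaluate the objective at each vertex of the feasible region:
  z(0, 0) = 0
  z(3.667, 0) = -18.33
  z(2, 5) = -20  ←
  z(0.3333, 8.333) = -18.33
  z(0, 8.5) = -17
The minimum is at u = 2, v = 5.

(2, 5)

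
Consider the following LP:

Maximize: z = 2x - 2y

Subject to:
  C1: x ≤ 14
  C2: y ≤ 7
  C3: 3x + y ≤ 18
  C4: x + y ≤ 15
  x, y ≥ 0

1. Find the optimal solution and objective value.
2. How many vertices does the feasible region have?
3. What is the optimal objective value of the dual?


1. x = 6, y = 0, z = 12
2. 4
3. 12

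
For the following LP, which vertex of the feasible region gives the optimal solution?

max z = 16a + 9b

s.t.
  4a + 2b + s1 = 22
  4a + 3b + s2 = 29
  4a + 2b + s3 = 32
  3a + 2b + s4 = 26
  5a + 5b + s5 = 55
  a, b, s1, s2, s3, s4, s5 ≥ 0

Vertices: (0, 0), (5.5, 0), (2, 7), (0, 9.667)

Evaluate the objective at each vertex of the feasible region:
  z(0, 0) = 0
  z(5.5, 0) = 88
  z(2, 7) = 95  ←
  z(0, 9.667) = 87
The maximum is at a = 2, b = 7.

(2, 7)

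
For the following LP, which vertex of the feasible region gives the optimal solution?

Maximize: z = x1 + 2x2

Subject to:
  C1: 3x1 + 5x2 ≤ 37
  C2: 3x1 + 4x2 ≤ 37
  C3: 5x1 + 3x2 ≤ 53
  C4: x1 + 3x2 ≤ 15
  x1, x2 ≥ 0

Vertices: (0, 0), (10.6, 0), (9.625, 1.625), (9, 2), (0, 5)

Evaluate the objective at each vertex of the feasible region:
  z(0, 0) = 0
  z(10.6, 0) = 10.6
  z(9.625, 1.625) = 12.88
  z(9, 2) = 13  ←
  z(0, 5) = 10
The maximum is at x1 = 9, x2 = 2.

(9, 2)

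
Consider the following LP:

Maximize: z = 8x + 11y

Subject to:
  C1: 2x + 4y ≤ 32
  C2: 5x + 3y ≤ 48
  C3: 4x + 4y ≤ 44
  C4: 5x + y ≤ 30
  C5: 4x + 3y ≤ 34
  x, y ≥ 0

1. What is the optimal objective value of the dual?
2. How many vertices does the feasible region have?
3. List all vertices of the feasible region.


1. 98
2. 5
3. (0, 0), (6, 0), (5.091, 4.545), (4, 6), (0, 8)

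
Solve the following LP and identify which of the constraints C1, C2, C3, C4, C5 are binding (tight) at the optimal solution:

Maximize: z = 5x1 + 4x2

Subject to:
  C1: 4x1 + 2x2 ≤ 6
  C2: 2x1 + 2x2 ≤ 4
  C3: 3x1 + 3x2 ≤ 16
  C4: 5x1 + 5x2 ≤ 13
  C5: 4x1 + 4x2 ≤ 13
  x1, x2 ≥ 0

At x1 = 1, x2 = 1, compute slack b - a·x for each constraint:
  C1: 6 − 6 = 0  (binding)
  C2: 4 − 4 = 0  (binding)
  C3: 16 − 6 = 10  (slack)
  C4: 13 − 10 = 3  (slack)
  C5: 13 − 8 = 5  (slack)

Optimal: x1 = 1, x2 = 1
Binding: C1, C2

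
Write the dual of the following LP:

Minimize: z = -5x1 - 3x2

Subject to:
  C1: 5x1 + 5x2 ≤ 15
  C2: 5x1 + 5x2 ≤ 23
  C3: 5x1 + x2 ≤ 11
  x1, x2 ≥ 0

Primal min cᵀx s.t. Ax ≤ b, x ≥ 0  →  Dual max −bᵀy s.t. Aᵀy ≥ −c, y ≥ 0.

Maximize: z = -15y1 - 23y2 - 11y3

Subject to:
  5y1 + 5y2 + 5y3 ≥ 5
  5y1 + 5y2 + y3 ≥ 3
  y1, y2, y3 ≥ 0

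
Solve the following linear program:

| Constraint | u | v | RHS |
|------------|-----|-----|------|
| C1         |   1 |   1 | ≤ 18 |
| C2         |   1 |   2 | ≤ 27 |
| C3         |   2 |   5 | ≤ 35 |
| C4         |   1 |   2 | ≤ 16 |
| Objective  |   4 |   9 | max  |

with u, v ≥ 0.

Evaluate the objective at each vertex of the feasible region:
  z(0, 0) = 0
  z(16, 0) = 64
  z(10, 3) = 67  ←
  z(0, 7) = 63
The maximum is at u = 10, v = 3.

u = 10, v = 3, z = 67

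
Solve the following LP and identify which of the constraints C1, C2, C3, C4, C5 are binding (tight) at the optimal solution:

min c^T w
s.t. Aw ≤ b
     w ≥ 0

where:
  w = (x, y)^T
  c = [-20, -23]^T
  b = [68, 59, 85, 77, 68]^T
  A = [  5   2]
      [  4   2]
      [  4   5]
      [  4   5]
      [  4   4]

At x = 8, y = 9, compute slack b - a·x for each constraint:
  C1: 68 − 58 = 10  (slack)
  C2: 59 − 50 = 9  (slack)
  C3: 85 − 77 = 8  (slack)
  C4: 77 − 77 = 0  (binding)
  C5: 68 − 68 = 0  (binding)

Optimal: x = 8, y = 9
Binding: C4, C5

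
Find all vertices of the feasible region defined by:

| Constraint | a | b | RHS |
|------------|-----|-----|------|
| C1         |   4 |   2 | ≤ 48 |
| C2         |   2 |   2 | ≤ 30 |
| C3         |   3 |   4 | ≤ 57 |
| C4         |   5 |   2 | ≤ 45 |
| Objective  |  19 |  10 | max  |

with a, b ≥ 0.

(0, 0), (9, 0), (5, 10), (3, 12), (0, 14.25)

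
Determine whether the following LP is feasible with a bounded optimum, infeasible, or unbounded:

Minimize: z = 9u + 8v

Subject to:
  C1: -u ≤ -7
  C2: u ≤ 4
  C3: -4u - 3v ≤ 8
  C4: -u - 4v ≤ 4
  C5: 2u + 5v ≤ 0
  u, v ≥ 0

Infeasible (no feasible solution exists)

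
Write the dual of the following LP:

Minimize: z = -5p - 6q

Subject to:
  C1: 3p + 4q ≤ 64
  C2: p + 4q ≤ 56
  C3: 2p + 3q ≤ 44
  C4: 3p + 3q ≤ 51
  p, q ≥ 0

Primal min cᵀx s.t. Ax ≤ b, x ≥ 0  →  Dual max −bᵀy s.t. Aᵀy ≥ −c, y ≥ 0.

Maximize: z = -64y1 - 56y2 - 44y3 - 51y4

Subject to:
  3y1 + y2 + 2y3 + 3y4 ≥ 5
  4y1 + 4y2 + 3y3 + 3y4 ≥ 6
  y1, y2, y3, y4 ≥ 0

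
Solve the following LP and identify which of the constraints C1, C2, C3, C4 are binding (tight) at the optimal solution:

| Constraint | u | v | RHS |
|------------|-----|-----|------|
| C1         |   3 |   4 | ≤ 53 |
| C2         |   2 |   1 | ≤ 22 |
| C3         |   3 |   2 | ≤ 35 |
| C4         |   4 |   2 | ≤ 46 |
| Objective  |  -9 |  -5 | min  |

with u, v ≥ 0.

At u = 9, v = 4, compute slack b - a·x for each constraint:
  C1: 53 − 43 = 10  (slack)
  C2: 22 − 22 = 0  (binding)
  C3: 35 − 35 = 0  (binding)
  C4: 46 − 44 = 2  (slack)

Optimal: u = 9, v = 4
Binding: C2, C3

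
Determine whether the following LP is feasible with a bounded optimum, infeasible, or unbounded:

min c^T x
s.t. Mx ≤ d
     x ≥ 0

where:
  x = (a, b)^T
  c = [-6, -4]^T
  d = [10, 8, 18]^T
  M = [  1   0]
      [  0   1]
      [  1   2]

Feasible with a bounded optimal solution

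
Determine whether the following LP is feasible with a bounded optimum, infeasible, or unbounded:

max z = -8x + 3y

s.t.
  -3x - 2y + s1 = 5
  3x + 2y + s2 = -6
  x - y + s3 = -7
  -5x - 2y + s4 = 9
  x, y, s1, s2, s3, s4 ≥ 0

Infeasible (no feasible solution exists)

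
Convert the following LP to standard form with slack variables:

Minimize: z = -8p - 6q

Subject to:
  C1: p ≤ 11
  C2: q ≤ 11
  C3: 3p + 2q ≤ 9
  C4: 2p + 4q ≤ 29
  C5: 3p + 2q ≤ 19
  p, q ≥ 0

min z = -8p - 6q

s.t.
  p + s1 = 11
  q + s2 = 11
  3p + 2q + s3 = 9
  2p + 4q + s4 = 29
  3p + 2q + s5 = 19
  p, q, s1, s2, s3, s4, s5 ≥ 0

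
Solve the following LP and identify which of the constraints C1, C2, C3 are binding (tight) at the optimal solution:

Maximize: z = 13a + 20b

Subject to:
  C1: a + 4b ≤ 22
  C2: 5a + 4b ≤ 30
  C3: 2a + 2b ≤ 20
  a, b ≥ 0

At a = 2, b = 5, compute slack b - a·x for each constraint:
  C1: 22 − 22 = 0  (binding)
  C2: 30 − 30 = 0  (binding)
  C3: 20 − 14 = 6  (slack)

Optimal: a = 2, b = 5
Binding: C1, C2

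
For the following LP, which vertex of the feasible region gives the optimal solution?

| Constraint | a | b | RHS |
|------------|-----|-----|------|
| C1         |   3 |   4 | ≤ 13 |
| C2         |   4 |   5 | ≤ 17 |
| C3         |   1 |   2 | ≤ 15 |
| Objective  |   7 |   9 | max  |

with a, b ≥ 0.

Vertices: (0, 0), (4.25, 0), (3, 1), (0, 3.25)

Evaluate the objective at each vertex of the feasible region:
  z(0, 0) = 0
  z(4.25, 0) = 29.75
  z(3, 1) = 30  ←
  z(0, 3.25) = 29.25
The maximum is at a = 3, b = 1.

(3, 1)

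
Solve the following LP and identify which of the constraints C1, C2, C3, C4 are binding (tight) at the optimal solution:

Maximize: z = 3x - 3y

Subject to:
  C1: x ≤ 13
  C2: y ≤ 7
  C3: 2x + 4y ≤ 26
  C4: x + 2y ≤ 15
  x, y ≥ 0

At x = 13, y = 0, compute slack b - a·x for each constraint:
  C1: 13 − 13 = 0  (binding)
  C2: 7 − 0 = 7  (slack)
  C3: 26 − 26 = 0  (binding)
  C4: 15 − 13 = 2  (slack)

Optimal: x = 13, y = 0
Binding: C1, C3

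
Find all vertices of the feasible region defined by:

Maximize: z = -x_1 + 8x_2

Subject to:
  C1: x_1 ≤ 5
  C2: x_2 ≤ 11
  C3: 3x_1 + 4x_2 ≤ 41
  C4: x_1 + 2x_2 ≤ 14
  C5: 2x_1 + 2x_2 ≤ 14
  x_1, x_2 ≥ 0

(0, 0), (5, 0), (5, 2), (0, 7)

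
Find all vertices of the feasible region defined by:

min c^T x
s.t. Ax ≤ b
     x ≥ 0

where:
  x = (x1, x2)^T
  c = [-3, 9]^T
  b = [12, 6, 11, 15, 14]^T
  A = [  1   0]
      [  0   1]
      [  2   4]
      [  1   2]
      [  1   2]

(0, 0), (5.5, 0), (0, 2.75)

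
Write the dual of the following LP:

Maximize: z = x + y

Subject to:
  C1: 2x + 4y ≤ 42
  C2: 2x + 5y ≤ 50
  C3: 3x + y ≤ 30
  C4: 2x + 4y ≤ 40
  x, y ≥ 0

Primal max cᵀx s.t. Ax ≤ b, x ≥ 0  →  Dual min bᵀy s.t. Aᵀy ≥ c, y ≥ 0.

Minimize: z = 42y1 + 50y2 + 30y3 + 40y4

Subject to:
  2y1 + 2y2 + 3y3 + 2y4 ≥ 1
  4y1 + 5y2 + y3 + 4y4 ≥ 1
  y1, y2, y3, y4 ≥ 0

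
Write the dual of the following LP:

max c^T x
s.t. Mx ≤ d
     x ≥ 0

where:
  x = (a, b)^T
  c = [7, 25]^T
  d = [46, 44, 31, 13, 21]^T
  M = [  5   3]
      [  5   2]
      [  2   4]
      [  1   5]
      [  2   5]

Primal max cᵀx s.t. Ax ≤ b, x ≥ 0  →  Dual min bᵀy s.t. Aᵀy ≥ c, y ≥ 0.

Minimize: z = 46y1 + 44y2 + 31y3 + 13y4 + 21y5

Subject to:
  5y1 + 5y2 + 2y3 + y4 + 2y5 ≥ 7
  3y1 + 2y2 + 4y3 + 5y4 + 5y5 ≥ 25
  y1, y2, y3, y4, y5 ≥ 0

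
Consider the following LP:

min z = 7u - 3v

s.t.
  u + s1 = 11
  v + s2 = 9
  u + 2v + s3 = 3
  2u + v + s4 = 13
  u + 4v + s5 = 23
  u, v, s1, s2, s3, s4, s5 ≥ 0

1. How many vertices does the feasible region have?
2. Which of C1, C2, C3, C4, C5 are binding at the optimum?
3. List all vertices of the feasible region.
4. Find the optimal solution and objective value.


1. 3
2. C3
3. (0, 0), (3, 0), (0, 1.5)
4. u = 0, v = 1.5, z = -4.5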